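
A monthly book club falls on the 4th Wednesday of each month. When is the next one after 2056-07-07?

2056-07-26

July 2056 starts on a Saturday; its first Wednesday is the 5th, so the 4th Wednesday is the 26th — 2056-07-26.
2056-07-26 is after 2056-07-07, so that is the next one.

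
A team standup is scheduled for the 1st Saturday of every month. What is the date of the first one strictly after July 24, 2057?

August 4, 2057

July 2057 starts on a Sunday, so its 1st Saturday is July 7, 2057 (6 days in).
That is not after July 24, 2057, so look at August 2057.
August 2057 starts on a Wednesday, so its 1st Saturday is August 4, 2057 (3 days in).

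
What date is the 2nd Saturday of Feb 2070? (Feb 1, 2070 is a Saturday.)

Feb 8, 2070

Feb 2070 begins on a Saturday, so the first Saturday is Feb 1.
The 2nd Saturday is 1 weeks later: 1 + 7 = 8.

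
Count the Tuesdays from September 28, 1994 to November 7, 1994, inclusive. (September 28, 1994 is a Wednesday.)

5

September 28, 1994 is a Wednesday; the first Tuesday on or after it is October 4, 1994 (6 days later).
From October 4, 1994 to November 7, 1994: 27 + 7 = 34 days (rest of October, November).
34 ÷ 7 = 4 full weeks with remainder 6, so 4 more Tuesdays after the first → 5.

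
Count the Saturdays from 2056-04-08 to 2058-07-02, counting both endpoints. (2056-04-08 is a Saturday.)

117

2056-04-08 is a Saturday; the first Saturday on or after it is 2056-04-08.
From 2056-04-08 to 2058-07-02: 267 + 365 + 183 = 815 days (rest of 2056, 2057, to 2058-07-02 in 2058).
815 ÷ 7 = 116 full weeks with remainder 3, so 116 more Saturdays after the first → 117.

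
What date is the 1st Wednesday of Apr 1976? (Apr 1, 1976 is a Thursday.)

Apr 1976 begins on a Thursday, so the first Wednesday is Apr 7 (6 days later).

Apr 7, 1976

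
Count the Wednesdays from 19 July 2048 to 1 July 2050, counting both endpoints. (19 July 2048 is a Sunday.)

19 July 2048 is a Sunday; the first Wednesday on or after it is 22 July 2048 (3 days later).
From 22 July 2048 to 1 July 2050: 162 + 365 + 182 = 709 days (rest of 2048, 2049, to 1 July 2050 in 2050).
709 ÷ 7 = 101 full weeks with remainder 2, so 101 more Wednesdays after the first → 102.

102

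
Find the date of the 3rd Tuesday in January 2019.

2019-01-15

January 2019 begins on a Tuesday, so the first Tuesday is January 1.
The 3rd Tuesday is 2 weeks later: 1 + 14 = 15.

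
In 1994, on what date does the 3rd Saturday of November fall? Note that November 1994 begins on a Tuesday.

November 1994 begins on a Tuesday, so the first Saturday is November 5 (4 days later).
The 3rd Saturday is 2 weeks later: 5 + 14 = 19.

November 19, 1994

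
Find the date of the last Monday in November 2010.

The first Monday of November 2010 is November 1.
November 2010 has 30 days. Adding weeks: 1, 8, 15, 22, 29 — the last one ≤ 30 is the 29th.

29 November 2010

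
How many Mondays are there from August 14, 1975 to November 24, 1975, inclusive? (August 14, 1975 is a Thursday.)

August 14, 1975 is a Thursday; the first Monday on or after it is August 18, 1975 (4 days later).
From August 18, 1975 to November 24, 1975: 13 + 30 + 31 + 24 = 98 days (rest of August, September, October, November).
98 ÷ 7 = 14 full weeks with remainder 0, so 14 more Mondays after the first → 15.

15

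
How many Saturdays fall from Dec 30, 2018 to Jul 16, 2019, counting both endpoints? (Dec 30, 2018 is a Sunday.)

28

Dec 30, 2018 is a Sunday; the first Saturday on or after it is Jan 5, 2019 (6 days later).
From Jan 5, 2019 to Jul 16, 2019: 26 + 28 + 31 + 30 + 31 + 30 + 16 = 192 days (rest of Jan, Feb, Mar, Apr, May, Jun, Jul).
192 ÷ 7 = 27 full weeks with remainder 3, so 27 more Saturdays after the first → 28.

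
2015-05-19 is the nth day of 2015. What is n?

Days in months before May: 31 + 28 + 31 + 30 = 120.
Plus 19 days into May → day 139.

139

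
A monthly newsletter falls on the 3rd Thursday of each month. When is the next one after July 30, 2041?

August 15, 2041

July 2041 starts on a Monday; its first Thursday is the 4th, so the 3rd Thursday is the 18th — July 18, 2041.
That is not after July 30, 2041, so look at August 2041.
August 2041 starts on a Thursday; its first Thursday is the 1st, so the 3rd Thursday is the 15th — August 15, 2041.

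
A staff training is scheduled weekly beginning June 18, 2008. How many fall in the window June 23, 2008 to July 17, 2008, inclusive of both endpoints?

Occurrences land 7·i days after June 18, 2008 for i = 0, 1, 2, …
June 23, 2008 is 5 days after the start; 5 ÷ 7 = 0 remainder 5; since the remainder is 5, round up to i = 1. First occurrence in the window: #2 on June 25, 2008 (1×7 = 7 days in).
July 17, 2008 is 29 days after the start; 29 ÷ 7 = 4 remainder 1. Last occurrence in the window: #5 on July 16, 2008.
Occurrences #2 through #5: 4 in total.

4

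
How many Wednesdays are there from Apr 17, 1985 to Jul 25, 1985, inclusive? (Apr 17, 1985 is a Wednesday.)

15

Apr 17, 1985 is a Wednesday; the first Wednesday on or after it is Apr 17, 1985.
From Apr 17, 1985 to Jul 25, 1985: 13 + 31 + 30 + 25 = 99 days (rest of Apr, May, Jun, Jul).
99 ÷ 7 = 14 full weeks with remainder 1, so 14 more Wednesdays after the first → 15.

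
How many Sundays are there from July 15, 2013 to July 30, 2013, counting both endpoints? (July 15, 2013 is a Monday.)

July 15, 2013 is a Monday; the first Sunday on or after it is July 21, 2013 (6 days later).
From July 21, 2013 to July 30, 2013 is 30 − 21 = 9 days.
9 ÷ 7 = 1 full weeks with remainder 2, so 1 more Sundays after the first → 2.

2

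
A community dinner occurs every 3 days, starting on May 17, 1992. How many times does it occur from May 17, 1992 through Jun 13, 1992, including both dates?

10

Occurrences land 3·i days after May 17, 1992 for i = 0, 1, 2, …
The window opens on the start date, so the first occurrence inside is #1 on May 17, 1992.
Jun 13, 1992 is 27 days after the start; 27 ÷ 3 = 9 remainder 0. Last occurrence in the window: #10 on Jun 13, 1992.
Occurrences #1 through #10: 10 in total.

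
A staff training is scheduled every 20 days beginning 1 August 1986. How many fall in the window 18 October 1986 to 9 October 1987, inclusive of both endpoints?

18

Occurrences land 20·i days after 1 August 1986 for i = 0, 1, 2, …
18 October 1986 is 78 days after the start; 78 ÷ 20 = 3 remainder 18; since the remainder is 18, round up to i = 4. First occurrence in the window: #5 on 20 October 1986 (4×20 = 80 days in).
9 October 1987 is 434 days after the start; 434 ÷ 20 = 21 remainder 14. Last occurrence in the window: #22 on 25 September 1987.
Occurrences #5 through #22: 18 in total.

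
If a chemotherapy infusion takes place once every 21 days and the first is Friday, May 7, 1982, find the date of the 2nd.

May 28, 1982

The 2nd occurrence is 1 interval after the first: 1 × 21 = 21 days after May 7, 1982.
21 days later is May 28, 1982.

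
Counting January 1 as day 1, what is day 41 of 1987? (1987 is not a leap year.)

February 10, 1987

January has 31 days (41 − 31 = 10 remain).
10 into February → February 10.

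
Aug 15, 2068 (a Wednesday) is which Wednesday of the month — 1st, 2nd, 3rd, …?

3rd

Day 15 falls in week ⌈15/7⌉ of the month.
Days 1–7 hold the 1st Wednesday, 8–14 the 2nd, 15–21 the 3rd, 22–28 the 4th, 29–31 the 5th.
15 is in the range for the 3rd.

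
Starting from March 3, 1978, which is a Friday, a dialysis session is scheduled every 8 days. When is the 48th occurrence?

March 14, 1979

The 48th occurrence is 47 intervals after the first: 47 × 8 = 376 days after March 3, 1978.
March has 31 days — 28 days to the end of March leaves 348.
April has 30 days (318 left).
May has 31 days (287 left).
June has 30 days (257 left).
July has 31 days (226 left).
August has 31 days (195 left).
September has 30 days (165 left).
October has 31 days (134 left).
November has 30 days (104 left).
December has 31 days (73 left).
January has 31 days (42 left).
February has 28 days (14 left).
14 days into March → March 14, 1979.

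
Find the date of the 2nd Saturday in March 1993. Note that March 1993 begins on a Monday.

March 13, 1993

March 1993 begins on a Monday, so the first Saturday is March 6 (5 days later).
The 2nd Saturday is 1 weeks later: 6 + 7 = 13.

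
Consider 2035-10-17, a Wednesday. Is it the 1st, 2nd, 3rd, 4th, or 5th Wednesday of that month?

3rd

Day 17 falls in week ⌈17/7⌉ of the month.
Days 1–7 hold the 1st Wednesday, 8–14 the 2nd, 15–21 the 3rd, 22–28 the 4th, 29–31 the 5th.
17 is in the range for the 3rd.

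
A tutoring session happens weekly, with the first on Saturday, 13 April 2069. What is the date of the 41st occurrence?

The 41st occurrence is 40 intervals after the first: 40 × 7 = 280 days after 13 April 2069.
April has 30 days — 17 days to the end of April leaves 263.
May has 31 days (232 left).
June has 30 days (202 left).
July has 31 days (171 left).
August has 31 days (140 left).
September has 30 days (110 left).
October has 31 days (79 left).
November has 30 days (49 left).
December has 31 days (18 left).
18 days into January → 18 January 2070.

18 January 2070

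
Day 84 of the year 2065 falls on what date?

January has 31 days (84 − 31 = 53 remain).
February has 28 days (53 − 28 = 25 remain).
25 into March → March 25.

March 25, 2065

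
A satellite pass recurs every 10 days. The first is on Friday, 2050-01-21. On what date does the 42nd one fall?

2051-03-07

The 42nd occurrence is 41 intervals after the first: 41 × 10 = 410 days after 2050-01-21.
January has 31 days — 10 days to the end of January leaves 400.
February has 28 days (372 left).
March has 31 days (341 left).
April has 30 days (311 left).
May has 31 days (280 left).
June has 30 days (250 left).
July has 31 days (219 left).
August has 31 days (188 left).
September has 30 days (158 left).
October has 31 days (127 left).
November has 30 days (97 left).
December has 31 days (66 left).
January has 31 days (35 left).
February has 28 days (7 left).
7 days into March → 2051-03-07.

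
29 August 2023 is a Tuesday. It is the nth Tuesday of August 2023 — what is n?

5th

Day 29 falls in week ⌈29/7⌉ of the month.
Days 1–7 hold the 1st Tuesday, 8–14 the 2nd, 15–21 the 3rd, 22–28 the 4th, 29–31 the 5th.
29 is in the range for the 5th.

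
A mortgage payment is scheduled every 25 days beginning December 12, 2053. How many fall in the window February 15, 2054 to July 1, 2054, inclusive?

Occurrences land 25·i days after December 12, 2053 for i = 0, 1, 2, …
February 15, 2054 is 65 days after the start; 65 ÷ 25 = 2 remainder 15; since the remainder is 15, round up to i = 3. First occurrence in the window: #4 on February 25, 2054 (3×25 = 75 days in).
July 1, 2054 is 201 days after the start; 201 ÷ 25 = 8 remainder 1. Last occurrence in the window: #9 on June 30, 2054.
Occurrences #4 through #9: 6 in total.

6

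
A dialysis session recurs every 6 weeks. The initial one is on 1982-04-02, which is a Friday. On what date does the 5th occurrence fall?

1982-09-17

The 5th occurrence is 4 intervals after the first: 4 × 42 = 168 days after 1982-04-02.
April has 30 days — 28 days to the end of April leaves 140.
May has 31 days (109 left).
June has 30 days (79 left).
July has 31 days (48 left).
August has 31 days (17 left).
17 days into September → 1982-09-17.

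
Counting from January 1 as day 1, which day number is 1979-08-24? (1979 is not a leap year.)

236

Days in months before August: 31 + 28 + 31 + 30 + 31 + 30 + 31 = 212.
Plus 24 days into August → day 236.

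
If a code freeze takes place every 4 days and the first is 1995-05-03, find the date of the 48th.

The 48th occurrence is 47 intervals after the first: 47 × 4 = 188 days after 1995-05-03.
May has 31 days — 28 days to the end of May leaves 160.
June has 30 days (130 left).
July has 31 days (99 left).
August has 31 days (68 left).
September has 30 days (38 left).
October has 31 days (7 left).
7 days into November → 1995-11-07.

1995-11-07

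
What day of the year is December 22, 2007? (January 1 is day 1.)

Days in months before December: 31 + 28 + 31 + 30 + 31 + 30 + 31 + 31 + 30 + 31 + 30 = 334.
Plus 22 days into December → day 356.

356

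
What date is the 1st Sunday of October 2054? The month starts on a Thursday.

October 2054 begins on a Thursday, so the first Sunday is October 4 (3 days later).

2054-10-04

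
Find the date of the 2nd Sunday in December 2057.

December 9, 2057

December 2057 begins on a Saturday, so the first Sunday is December 2 (1 day later).
The 2nd Sunday is 1 weeks later: 2 + 7 = 9.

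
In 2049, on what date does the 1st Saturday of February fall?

February 6, 2049

The first Saturday of February 2049 is February 6.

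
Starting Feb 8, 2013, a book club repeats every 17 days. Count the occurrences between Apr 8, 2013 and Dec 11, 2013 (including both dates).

15

Occurrences land 17·i days after Feb 8, 2013 for i = 0, 1, 2, …
Apr 8, 2013 is 59 days after the start; 59 ÷ 17 = 3 remainder 8; since the remainder is 8, round up to i = 4. First occurrence in the window: #5 on Apr 17, 2013 (4×17 = 68 days in).
Dec 11, 2013 is 306 days after the start; 306 ÷ 17 = 18 remainder 0. Last occurrence in the window: #19 on Dec 11, 2013.
Occurrences #5 through #19: 15 in total.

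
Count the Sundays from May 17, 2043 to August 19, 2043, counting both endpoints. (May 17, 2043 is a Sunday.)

May 17, 2043 is a Sunday; the first Sunday on or after it is May 17, 2043.
From May 17, 2043 to August 19, 2043: 14 + 30 + 31 + 19 = 94 days (rest of May, June, July, August).
94 ÷ 7 = 13 full weeks with remainder 3, so 13 more Sundays after the first → 14.

14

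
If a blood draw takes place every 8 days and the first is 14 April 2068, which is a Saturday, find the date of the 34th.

3 January 2069

The 34th occurrence is 33 intervals after the first: 33 × 8 = 264 days after 14 April 2068.
April has 30 days — 16 days to the end of April leaves 248.
May has 31 days (217 left).
June has 30 days (187 left).
July has 31 days (156 left).
August has 31 days (125 left).
September has 30 days (95 left).
October has 31 days (64 left).
November has 30 days (34 left).
December has 31 days (3 left).
3 days into January → 3 January 2069.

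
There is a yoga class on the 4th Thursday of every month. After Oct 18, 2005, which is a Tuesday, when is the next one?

Oct 27, 2005

Oct 2005 starts on a Saturday; its first Thursday is the 6th, so the 4th Thursday is the 27th — Oct 27, 2005.
Oct 27, 2005 is after Oct 18, 2005, so that is the next one.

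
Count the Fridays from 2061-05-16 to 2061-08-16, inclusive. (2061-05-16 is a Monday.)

13

2061-05-16 is a Monday; the first Friday on or after it is 2061-05-20 (4 days later).
From 2061-05-20 to 2061-08-16: 11 + 30 + 31 + 16 = 88 days (rest of May, June, July, August).
88 ÷ 7 = 12 full weeks with remainder 4, so 12 more Fridays after the first → 13.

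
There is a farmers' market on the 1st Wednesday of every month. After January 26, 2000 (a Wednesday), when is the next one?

February 2, 2000

January 2000 starts on a Saturday, so its 1st Wednesday is January 5, 2000 (4 days in).
That is not after January 26, 2000, so look at February 2000.
February 2000 starts on a Tuesday, so its 1st Wednesday is February 2, 2000 (1 day in).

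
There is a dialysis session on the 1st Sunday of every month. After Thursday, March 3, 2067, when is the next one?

March 6, 2067

March 2067 starts on a Tuesday, so its 1st Sunday is March 6, 2067 (5 days in).
March 6, 2067 is after March 3, 2067, so that is the next one.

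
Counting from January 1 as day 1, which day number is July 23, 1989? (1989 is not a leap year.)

204

Days in months before July: 31 + 28 + 31 + 30 + 31 + 30 = 181.
Plus 23 days into July → day 204.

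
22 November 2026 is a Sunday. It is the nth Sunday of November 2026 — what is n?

4th

Day 22 falls in week ⌈22/7⌉ of the month.
Days 1–7 hold the 1st Sunday, 8–14 the 2nd, 15–21 the 3rd, 22–28 the 4th, 29–31 the 5th.
22 is in the range for the 4th.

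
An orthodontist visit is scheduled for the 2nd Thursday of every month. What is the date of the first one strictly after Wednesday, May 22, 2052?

Jun 13, 2052

May 2052 starts on a Wednesday; its first Thursday is the 2nd, so the 2nd Thursday is the 9th — May 9, 2052.
That is not after May 22, 2052, so look at Jun 2052.
Jun 2052 starts on a Saturday; its first Thursday is the 6th, so the 2nd Thursday is the 13th — Jun 13, 2052.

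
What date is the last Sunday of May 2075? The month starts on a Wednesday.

26 May 2075

May 2075 begins on a Wednesday, so the first Sunday is May 5 (4 days later).
May 2075 has 31 days. Adding weeks: 5, 12, 19, 26 — the last one ≤ 31 is the 26th.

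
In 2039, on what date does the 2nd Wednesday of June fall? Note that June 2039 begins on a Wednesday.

June 2039 begins on a Wednesday, so the first Wednesday is June 1.
The 2nd Wednesday is 1 weeks later: 1 + 7 = 8.

2039-06-08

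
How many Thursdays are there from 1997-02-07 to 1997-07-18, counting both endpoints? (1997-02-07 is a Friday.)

23

1997-02-07 is a Friday; the first Thursday on or after it is 1997-02-13 (6 days later).
From 1997-02-13 to 1997-07-18: 15 + 31 + 30 + 31 + 30 + 18 = 155 days (rest of February, March, April, May, June, July).
155 ÷ 7 = 22 full weeks with remainder 1, so 22 more Thursdays after the first → 23.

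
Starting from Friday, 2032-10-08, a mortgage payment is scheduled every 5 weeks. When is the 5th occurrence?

2033-02-25

The 5th occurrence is 4 intervals after the first: 4 × 35 = 140 days after 2032-10-08.
October has 31 days — 23 days to the end of October leaves 117.
November has 30 days (87 left).
December has 31 days (56 left).
January has 31 days (25 left).
25 days into February → 2033-02-25.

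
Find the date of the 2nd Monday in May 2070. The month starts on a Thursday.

May 2070 begins on a Thursday, so the first Monday is May 5 (4 days later).
The 2nd Monday is 1 weeks later: 5 + 7 = 12.

2070-05-12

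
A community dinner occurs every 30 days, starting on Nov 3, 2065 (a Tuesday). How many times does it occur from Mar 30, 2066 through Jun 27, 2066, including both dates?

Occurrences land 30·i days after Nov 3, 2065 for i = 0, 1, 2, …
Mar 30, 2066 is 147 days after the start; 147 ÷ 30 = 4 remainder 27; since the remainder is 27, round up to i = 5. First occurrence in the window: #6 on Apr 2, 2066 (5×30 = 150 days in).
Jun 27, 2066 is 236 days after the start; 236 ÷ 30 = 7 remainder 26. Last occurrence in the window: #8 on Jun 1, 2066.
Occurrences #6 through #8: 3 in total.

3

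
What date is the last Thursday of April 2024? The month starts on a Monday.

April 2024 begins on a Monday, so the first Thursday is April 4 (3 days later).
April 2024 has 30 days. Adding weeks: 4, 11, 18, 25 — the last one ≤ 30 is the 25th.

2024-04-25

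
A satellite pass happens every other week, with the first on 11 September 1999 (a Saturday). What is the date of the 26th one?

26 August 2000

The 26th occurrence is 25 intervals after the first: 25 × 14 = 350 days after 11 September 1999.
September has 30 days — 19 days to the end of September leaves 331.
October has 31 days (300 left).
November has 30 days (270 left).
December has 31 days (239 left).
January has 31 days (208 left).
February has 29 days (179 left).
March has 31 days (148 left).
April has 30 days (118 left).
May has 31 days (87 left).
June has 30 days (57 left).
July has 31 days (26 left).
26 days into August → 26 August 2000.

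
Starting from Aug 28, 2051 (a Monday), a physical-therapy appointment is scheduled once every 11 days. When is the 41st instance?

The 41st occurrence is 40 intervals after the first: 40 × 11 = 440 days after Aug 28, 2051.
Aug has 31 days — 3 days to the end of Aug leaves 437.
From end of Aug to end of 2051 is 122 days (315 left).
Jan has 31 days (284 left).
Feb has 29 days (255 left).
Mar has 31 days (224 left).
Apr has 30 days (194 left).
May has 31 days (163 left).
Jun has 30 days (133 left).
Jul has 31 days (102 left).
Aug has 31 days (71 left).
Sep has 30 days (41 left).
Oct has 31 days (10 left).
10 days into Nov → Nov 10, 2052.

Nov 10, 2052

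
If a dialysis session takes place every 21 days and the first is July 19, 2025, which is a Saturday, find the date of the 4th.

September 20, 2025

The 4th occurrence is 3 intervals after the first: 3 × 21 = 63 days after July 19, 2025.
July has 31 days — 12 days to the end of July leaves 51.
August has 31 days (20 left).
20 days into September → September 20, 2025.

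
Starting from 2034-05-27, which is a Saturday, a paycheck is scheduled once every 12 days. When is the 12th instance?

The 12th occurrence is 11 intervals after the first: 11 × 12 = 132 days after 2034-05-27.
May has 31 days — 4 days to the end of May leaves 128.
June has 30 days (98 left).
July has 31 days (67 left).
August has 31 days (36 left).
September has 30 days (6 left).
6 days into October → 2034-10-06.

2034-10-06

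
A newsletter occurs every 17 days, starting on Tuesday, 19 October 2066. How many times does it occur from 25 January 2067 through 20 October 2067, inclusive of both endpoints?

Occurrences land 17·i days after 19 October 2066 for i = 0, 1, 2, …
25 January 2067 is 98 days after the start; 98 ÷ 17 = 5 remainder 13; since the remainder is 13, round up to i = 6. First occurrence in the window: #7 on 29 January 2067 (6×17 = 102 days in).
20 October 2067 is 366 days after the start; 366 ÷ 17 = 21 remainder 9. Last occurrence in the window: #22 on 11 October 2067.
Occurrences #7 through #22: 16 in total.

16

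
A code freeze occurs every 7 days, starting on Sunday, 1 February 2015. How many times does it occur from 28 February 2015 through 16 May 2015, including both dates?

Occurrences land 7·i days after 1 February 2015 for i = 0, 1, 2, …
28 February 2015 is 27 days after the start; 27 ÷ 7 = 3 remainder 6; since the remainder is 6, round up to i = 4. First occurrence in the window: #5 on 1 March 2015 (4×7 = 28 days in).
16 May 2015 is 104 days after the start; 104 ÷ 7 = 14 remainder 6. Last occurrence in the window: #15 on 10 May 2015.
Occurrences #5 through #15: 11 in total.

11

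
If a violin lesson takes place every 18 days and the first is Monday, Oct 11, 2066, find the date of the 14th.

The 14th occurrence is 13 intervals after the first: 13 × 18 = 234 days after Oct 11, 2066.
Oct has 31 days — 20 days to the end of Oct leaves 214.
Nov has 30 days (184 left).
Dec has 31 days (153 left).
Jan has 31 days (122 left).
Feb has 28 days (94 left).
Mar has 31 days (63 left).
Apr has 30 days (33 left).
May has 31 days (2 left).
2 days into Jun → Jun 2, 2067.

Jun 2, 2067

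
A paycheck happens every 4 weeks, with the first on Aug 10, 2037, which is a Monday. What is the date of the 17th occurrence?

The 17th occurrence is 16 intervals after the first: 16 × 28 = 448 days after Aug 10, 2037.
Aug has 31 days — 21 days to the end of Aug leaves 427.
From end of Aug to end of 2037 is 122 days (305 left).
Jan has 31 days (274 left).
Feb has 28 days (246 left).
Mar has 31 days (215 left).
Apr has 30 days (185 left).
May has 31 days (154 left).
Jun has 30 days (124 left).
Jul has 31 days (93 left).
Aug has 31 days (62 left).
Sep has 30 days (32 left).
Oct has 31 days (1 left).
1 day into Nov → Nov 1, 2038.

Nov 1, 2038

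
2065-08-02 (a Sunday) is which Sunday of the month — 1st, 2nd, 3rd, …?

Day 2 falls in week ⌈2/7⌉ of the month.
Days 1–7 hold the 1st Sunday, 8–14 the 2nd, 15–21 the 3rd, 22–28 the 4th, 29–31 the 5th.
2 is in the range for the 1st.

1st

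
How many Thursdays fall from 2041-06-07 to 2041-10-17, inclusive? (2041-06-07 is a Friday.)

19

2041-06-07 is a Friday; the first Thursday on or after it is 2041-06-13 (6 days later).
From 2041-06-13 to 2041-10-17: 17 + 31 + 31 + 30 + 17 = 126 days (rest of June, July, August, September, October).
126 ÷ 7 = 18 full weeks with remainder 0, so 18 more Thursdays after the first → 19.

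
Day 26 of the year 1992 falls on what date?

January 26, 1992

26 into January → January 26.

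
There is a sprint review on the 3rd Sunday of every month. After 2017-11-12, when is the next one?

November 2017 starts on a Wednesday; its first Sunday is the 5th, so the 3rd Sunday is the 19th — 2017-11-19.
2017-11-19 is after 2017-11-12, so that is the next one.

2017-11-19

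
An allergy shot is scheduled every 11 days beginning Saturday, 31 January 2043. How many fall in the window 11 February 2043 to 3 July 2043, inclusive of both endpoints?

13

Occurrences land 11·i days after 31 January 2043 for i = 0, 1, 2, …
11 February 2043 is 11 days after the start; 11 ÷ 11 = 1 remainder 0. First occurrence in the window: #2 on 11 February 2043 (1×11 = 11 days in).
3 July 2043 is 153 days after the start; 153 ÷ 11 = 13 remainder 10. Last occurrence in the window: #14 on 23 June 2043.
Occurrences #2 through #14: 13 in total.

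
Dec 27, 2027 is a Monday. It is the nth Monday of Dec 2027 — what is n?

Day 27 falls in week ⌈27/7⌉ of the month.
Days 1–7 hold the 1st Monday, 8–14 the 2nd, 15–21 the 3rd, 22–28 the 4th, 29–31 the 5th.
27 is in the range for the 4th.

4th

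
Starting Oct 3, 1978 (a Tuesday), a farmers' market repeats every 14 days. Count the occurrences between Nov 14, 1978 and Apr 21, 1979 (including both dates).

12

Occurrences land 14·i days after Oct 3, 1978 for i = 0, 1, 2, …
Nov 14, 1978 is 42 days after the start; 42 ÷ 14 = 3 remainder 0. First occurrence in the window: #4 on Nov 14, 1978 (3×14 = 42 days in).
Apr 21, 1979 is 200 days after the start; 200 ÷ 14 = 14 remainder 4. Last occurrence in the window: #15 on Apr 17, 1979.
Occurrences #4 through #15: 12 in total.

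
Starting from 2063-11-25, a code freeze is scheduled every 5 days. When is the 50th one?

The 50th occurrence is 49 intervals after the first: 49 × 5 = 245 days after 2063-11-25.
November has 30 days — 5 days to the end of November leaves 240.
December has 31 days (209 left).
January has 31 days (178 left).
February has 29 days (149 left).
March has 31 days (118 left).
April has 30 days (88 left).
May has 31 days (57 left).
June has 30 days (27 left).
27 days into July → 2064-07-27.

2064-07-27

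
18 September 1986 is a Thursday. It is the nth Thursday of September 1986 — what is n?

Day 18 falls in week ⌈18/7⌉ of the month.
Days 1–7 hold the 1st Thursday, 8–14 the 2nd, 15–21 the 3rd, 22–28 the 4th, 29–31 the 5th.
18 is in the range for the 3rd.

3rd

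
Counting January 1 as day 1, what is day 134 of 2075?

January has 31 days (134 − 31 = 103 remain).
February has 28 days (103 − 28 = 75 remain).
March has 31 days (75 − 31 = 44 remain).
April has 30 days (44 − 30 = 14 remain).
14 into May → May 14.

14 May 2075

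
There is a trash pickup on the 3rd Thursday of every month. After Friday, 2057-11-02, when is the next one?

November 2057 starts on a Thursday; its first Thursday is the 1st, so the 3rd Thursday is the 15th — 2057-11-15.
2057-11-15 is after 2057-11-02, so that is the next one.

2057-11-15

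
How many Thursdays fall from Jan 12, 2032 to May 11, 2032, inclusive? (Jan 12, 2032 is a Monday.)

Jan 12, 2032 is a Monday; the first Thursday on or after it is Jan 15, 2032 (3 days later).
From Jan 15, 2032 to May 11, 2032: 16 + 29 + 31 + 30 + 11 = 117 days (rest of Jan, Feb, Mar, Apr, May).
117 ÷ 7 = 16 full weeks with remainder 5, so 16 more Thursdays after the first → 17.

17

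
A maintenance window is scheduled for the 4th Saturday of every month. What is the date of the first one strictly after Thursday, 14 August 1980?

23 August 1980

August 1980 starts on a Friday; its first Saturday is the 2nd, so the 4th Saturday is the 23rd — 23 August 1980.
23 August 1980 is after 14 August 1980, so that is the next one.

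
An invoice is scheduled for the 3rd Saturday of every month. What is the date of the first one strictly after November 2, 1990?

November 1990 starts on a Thursday; its first Saturday is the 3rd, so the 3rd Saturday is the 17th — November 17, 1990.
November 17, 1990 is after November 2, 1990, so that is the next one.

November 17, 1990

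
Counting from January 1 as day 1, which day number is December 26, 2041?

Days in months before December: 31 + 28 + 31 + 30 + 31 + 30 + 31 + 31 + 30 + 31 + 30 = 334.
Plus 26 days into December → day 360.

360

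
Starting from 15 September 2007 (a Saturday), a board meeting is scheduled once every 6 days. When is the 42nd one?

The 42nd occurrence is 41 intervals after the first: 41 × 6 = 246 days after 15 September 2007.
September has 30 days — 15 days to the end of September leaves 231.
October has 31 days (200 left).
November has 30 days (170 left).
December has 31 days (139 left).
January has 31 days (108 left).
February has 29 days (79 left).
March has 31 days (48 left).
April has 30 days (18 left).
18 days into May → 18 May 2008.

18 May 2008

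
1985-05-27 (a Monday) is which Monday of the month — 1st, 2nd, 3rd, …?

4th

Day 27 falls in week ⌈27/7⌉ of the month.
Days 1–7 hold the 1st Monday, 8–14 the 2nd, 15–21 the 3rd, 22–28 the 4th, 29–31 the 5th.
27 is in the range for the 4th.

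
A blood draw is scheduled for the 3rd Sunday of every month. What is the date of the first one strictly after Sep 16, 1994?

Sep 1994 starts on a Thursday; its first Sunday is the 4th, so the 3rd Sunday is the 18th — Sep 18, 1994.
Sep 18, 1994 is after Sep 16, 1994, so that is the next one.

Sep 18, 1994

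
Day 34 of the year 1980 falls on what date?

January has 31 days (34 − 31 = 3 remain).
3 into February → February 3.

3 February 1980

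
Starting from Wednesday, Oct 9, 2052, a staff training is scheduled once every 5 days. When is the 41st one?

The 41st occurrence is 40 intervals after the first: 40 × 5 = 200 days after Oct 9, 2052.
Oct has 31 days — 22 days to the end of Oct leaves 178.
Nov has 30 days (148 left).
Dec has 31 days (117 left).
Jan has 31 days (86 left).
Feb has 28 days (58 left).
Mar has 31 days (27 left).
27 days into Apr → Apr 27, 2053.

Apr 27, 2053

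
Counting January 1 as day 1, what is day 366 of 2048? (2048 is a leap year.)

January has 31 days (366 − 31 = 335 remain).
February has 29 days (335 − 29 = 306 remain).
March has 31 days (306 − 31 = 275 remain).
April has 30 days (275 − 30 = 245 remain).
May has 31 days (245 − 31 = 214 remain).
June has 30 days (214 − 30 = 184 remain).
July has 31 days (184 − 31 = 153 remain).
August has 31 days (153 − 31 = 122 remain).
September has 30 days (122 − 30 = 92 remain).
October has 31 days (92 − 31 = 61 remain).
November has 30 days (61 − 30 = 31 remain).
31 into December → December 31.

31 December 2048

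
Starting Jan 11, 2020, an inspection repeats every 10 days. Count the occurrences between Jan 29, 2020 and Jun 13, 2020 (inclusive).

14

Occurrences land 10·i days after Jan 11, 2020 for i = 0, 1, 2, …
Jan 29, 2020 is 18 days after the start; 18 ÷ 10 = 1 remainder 8; since the remainder is 8, round up to i = 2. First occurrence in the window: #3 on Jan 31, 2020 (2×10 = 20 days in).
Jun 13, 2020 is 154 days after the start; 154 ÷ 10 = 15 remainder 4. Last occurrence in the window: #16 on Jun 9, 2020.
Occurrences #3 through #16: 14 in total.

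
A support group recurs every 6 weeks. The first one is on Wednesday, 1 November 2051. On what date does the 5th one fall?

17 April 2052

The 5th occurrence is 4 intervals after the first: 4 × 42 = 168 days after 1 November 2051.
November has 30 days — 29 days to the end of November leaves 139.
December has 31 days (108 left).
January has 31 days (77 left).
February has 29 days (48 left).
March has 31 days (17 left).
17 days into April → 17 April 2052.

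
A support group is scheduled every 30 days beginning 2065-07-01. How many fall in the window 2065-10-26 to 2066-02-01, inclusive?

Occurrences land 30·i days after 2065-07-01 for i = 0, 1, 2, …
2065-10-26 is 117 days after the start; 117 ÷ 30 = 3 remainder 27; since the remainder is 27, round up to i = 4. First occurrence in the window: #5 on 2065-10-29 (4×30 = 120 days in).
2066-02-01 is 215 days after the start; 215 ÷ 30 = 7 remainder 5. Last occurrence in the window: #8 on 2066-01-27.
Occurrences #5 through #8: 4 in total.

4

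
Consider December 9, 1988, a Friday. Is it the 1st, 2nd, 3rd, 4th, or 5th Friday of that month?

2nd

Day 9 falls in week ⌈9/7⌉ of the month.
Days 1–7 hold the 1st Friday, 8–14 the 2nd, 15–21 the 3rd, 22–28 the 4th, 29–31 the 5th.
9 is in the range for the 2nd.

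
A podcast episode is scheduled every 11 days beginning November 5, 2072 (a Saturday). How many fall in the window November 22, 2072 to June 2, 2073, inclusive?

18

Occurrences land 11·i days after November 5, 2072 for i = 0, 1, 2, …
November 22, 2072 is 17 days after the start; 17 ÷ 11 = 1 remainder 6; since the remainder is 6, round up to i = 2. First occurrence in the window: #3 on November 27, 2072 (2×11 = 22 days in).
June 2, 2073 is 209 days after the start; 209 ÷ 11 = 19 remainder 0. Last occurrence in the window: #20 on June 2, 2073.
Occurrences #3 through #20: 18 in total.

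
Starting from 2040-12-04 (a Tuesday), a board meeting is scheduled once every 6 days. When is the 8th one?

The 8th occurrence is 7 intervals after the first: 7 × 6 = 42 days after 2040-12-04.
December has 31 days — 27 days to the end of December leaves 15.
15 days into January → 2041-01-15.

2041-01-15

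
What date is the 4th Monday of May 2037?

2037-05-25

The first Monday of May 2037 is May 4.
The 4th Monday is 3 weeks later: 4 + 21 = 25.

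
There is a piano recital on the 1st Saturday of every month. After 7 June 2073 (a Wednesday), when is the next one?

June 2073 starts on a Thursday, so its 1st Saturday is 3 June 2073 (2 days in).
That is not after 7 June 2073, so look at July 2073.
July 2073 starts on a Saturday, so its 1st Saturday is 1 July 2073.

1 July 2073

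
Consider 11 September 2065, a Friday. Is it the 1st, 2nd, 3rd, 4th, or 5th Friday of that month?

2nd

Day 11 falls in week ⌈11/7⌉ of the month.
Days 1–7 hold the 1st Friday, 8–14 the 2nd, 15–21 the 3rd, 22–28 the 4th, 29–31 the 5th.
11 is in the range for the 2nd.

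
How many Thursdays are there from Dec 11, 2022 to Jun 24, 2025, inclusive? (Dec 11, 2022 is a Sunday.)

132

Dec 11, 2022 is a Sunday; the first Thursday on or after it is Dec 15, 2022 (4 days later).
From Dec 15, 2022 to Jun 24, 2025: 16 + 365 + 366 + 175 = 922 days (rest of 2022, 2023, 2024, to Jun 24, 2025 in 2025).
922 ÷ 7 = 131 full weeks with remainder 5, so 131 more Thursdays after the first → 132.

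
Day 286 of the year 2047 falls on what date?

13 October 2047

January has 31 days (286 − 31 = 255 remain).
February has 28 days (255 − 28 = 227 remain).
March has 31 days (227 − 31 = 196 remain).
April has 30 days (196 − 30 = 166 remain).
May has 31 days (166 − 31 = 135 remain).
June has 30 days (135 − 30 = 105 remain).
July has 31 days (105 − 31 = 74 remain).
August has 31 days (74 − 31 = 43 remain).
September has 30 days (43 − 30 = 13 remain).
13 into October → October 13.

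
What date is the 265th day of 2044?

Jan has 31 days (265 − 31 = 234 remain).
Feb has 29 days (234 − 29 = 205 remain).
Mar has 31 days (205 − 31 = 174 remain).
Apr has 30 days (174 − 30 = 144 remain).
May has 31 days (144 − 31 = 113 remain).
Jun has 30 days (113 − 30 = 83 remain).
Jul has 31 days (83 − 31 = 52 remain).
Aug has 31 days (52 − 31 = 21 remain).
21 into Sep → Sep 21.

Sep 21, 2044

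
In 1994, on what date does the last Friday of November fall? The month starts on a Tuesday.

November 25, 1994

November 1994 begins on a Tuesday, so the first Friday is November 4 (3 days later).
November 1994 has 30 days. Adding weeks: 4, 11, 18, 25 — the last one ≤ 30 is the 25th.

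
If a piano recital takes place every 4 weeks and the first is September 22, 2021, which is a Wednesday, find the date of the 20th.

The 20th occurrence is 19 intervals after the first: 19 × 28 = 532 days after September 22, 2021.
September has 30 days — 8 days to the end of September leaves 524.
From end of September to end of 2021 is 92 days (432 left).
2022 has 365 days (67 left).
January has 31 days (36 left).
February has 28 days (8 left).
8 days into March → March 8, 2023.

March 8, 2023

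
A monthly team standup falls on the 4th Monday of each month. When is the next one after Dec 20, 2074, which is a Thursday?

Dec 24, 2074

Dec 2074 starts on a Saturday; its first Monday is the 3rd, so the 4th Monday is the 24th — Dec 24, 2074.
Dec 24, 2074 is after Dec 20, 2074, so that is the next one.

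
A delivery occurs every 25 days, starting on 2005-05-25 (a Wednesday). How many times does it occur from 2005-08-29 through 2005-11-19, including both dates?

Occurrences land 25·i days after 2005-05-25 for i = 0, 1, 2, …
2005-08-29 is 96 days after the start; 96 ÷ 25 = 3 remainder 21; since the remainder is 21, round up to i = 4. First occurrence in the window: #5 on 2005-09-02 (4×25 = 100 days in).
2005-11-19 is 178 days after the start; 178 ÷ 25 = 7 remainder 3. Last occurrence in the window: #8 on 2005-11-16.
Occurrences #5 through #8: 4 in total.

4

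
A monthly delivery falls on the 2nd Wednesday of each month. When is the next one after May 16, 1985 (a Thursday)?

Jun 12, 1985

May 1985 starts on a Wednesday; its first Wednesday is the 1st, so the 2nd Wednesday is the 8th — May 8, 1985.
That is not after May 16, 1985, so look at Jun 1985.
Jun 1985 starts on a Saturday; its first Wednesday is the 5th, so the 2nd Wednesday is the 12th — Jun 12, 1985.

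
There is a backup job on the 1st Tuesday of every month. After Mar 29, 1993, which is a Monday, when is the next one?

Mar 1993 starts on a Monday, so its 1st Tuesday is Mar 2, 1993 (1 day in).
That is not after Mar 29, 1993, so look at Apr 1993.
Apr 1993 starts on a Thursday, so its 1st Tuesday is Apr 6, 1993 (5 days in).

Apr 6, 1993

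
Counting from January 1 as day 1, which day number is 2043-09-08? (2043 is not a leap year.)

Days in months before September: 31 + 28 + 31 + 30 + 31 + 30 + 31 + 31 = 243.
Plus 8 days into September → day 251.

251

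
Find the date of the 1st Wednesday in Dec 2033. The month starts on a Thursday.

Dec 7, 2033

Dec 2033 begins on a Thursday, so the first Wednesday is Dec 7 (6 days later).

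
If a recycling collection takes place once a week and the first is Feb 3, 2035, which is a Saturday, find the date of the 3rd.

The 3rd occurrence is 2 intervals after the first: 2 × 7 = 14 days after Feb 3, 2035.
14 days later is Feb 17, 2035.

Feb 17, 2035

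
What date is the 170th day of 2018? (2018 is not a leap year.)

2018-06-19

January has 31 days (170 − 31 = 139 remain).
February has 28 days (139 − 28 = 111 remain).
March has 31 days (111 − 31 = 80 remain).
April has 30 days (80 − 30 = 50 remain).
May has 31 days (50 − 31 = 19 remain).
19 into June → June 19.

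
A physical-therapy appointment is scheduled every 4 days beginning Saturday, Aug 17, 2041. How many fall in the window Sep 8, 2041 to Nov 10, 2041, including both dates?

Occurrences land 4·i days after Aug 17, 2041 for i = 0, 1, 2, …
Sep 8, 2041 is 22 days after the start; 22 ÷ 4 = 5 remainder 2; since the remainder is 2, round up to i = 6. First occurrence in the window: #7 on Sep 10, 2041 (6×4 = 24 days in).
Nov 10, 2041 is 85 days after the start; 85 ÷ 4 = 21 remainder 1. Last occurrence in the window: #22 on Nov 9, 2041.
Occurrences #7 through #22: 16 in total.

16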